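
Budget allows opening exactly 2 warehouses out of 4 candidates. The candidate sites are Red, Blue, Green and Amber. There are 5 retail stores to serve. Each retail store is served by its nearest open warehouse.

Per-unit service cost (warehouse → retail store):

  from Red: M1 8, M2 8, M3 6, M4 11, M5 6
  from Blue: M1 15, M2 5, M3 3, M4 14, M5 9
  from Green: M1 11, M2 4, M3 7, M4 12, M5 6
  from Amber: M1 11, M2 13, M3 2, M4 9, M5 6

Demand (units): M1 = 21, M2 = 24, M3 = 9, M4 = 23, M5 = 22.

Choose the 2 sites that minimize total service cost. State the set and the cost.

Choose Green and Amber; total service cost 684.

With exactly 2 open, each retail store uses its cheapest among the chosen.
{Green, Amber}: M1→Green 11·21=231, M2→Green 4·24=96, M3→Amber 2·9=18, M4→Amber 9·23=207, M5→Green 6·22=132. Service cost 684.
{Red, Blue}: service cost 700
{Red, Green}: service cost 703
Among all 6 size-2 choices, {Green, Amber} is lowest.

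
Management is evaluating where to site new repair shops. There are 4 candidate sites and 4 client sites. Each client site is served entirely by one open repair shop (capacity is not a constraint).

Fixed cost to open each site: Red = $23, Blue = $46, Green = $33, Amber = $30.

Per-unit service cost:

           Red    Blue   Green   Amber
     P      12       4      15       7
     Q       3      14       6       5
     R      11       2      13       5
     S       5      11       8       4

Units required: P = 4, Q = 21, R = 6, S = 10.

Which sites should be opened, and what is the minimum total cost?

Open Red and Blue; minimum total cost 210.

For any fixed open set, each client site goes to its cheapest open site; total = fixed + service.
{Red, Blue}: P→Blue 4·4=16, Q→Red 3·21=63, R→Blue 2·6=12, S→Red 5·10=50. Service 141; fixed 69; total 210.
{Red, Amber}: service 161 + fixed 53 = 214
{Red, Blue, Amber}: service 131 + fixed 99 = 230
{Red, Blue, Green, Amber}: P→Blue 4·4=16, Q→Red 3·21=63, R→Blue 2·6=12, S→Amber 4·10=40. Service 131; fixed 132; total 263.
No other subset beats 210.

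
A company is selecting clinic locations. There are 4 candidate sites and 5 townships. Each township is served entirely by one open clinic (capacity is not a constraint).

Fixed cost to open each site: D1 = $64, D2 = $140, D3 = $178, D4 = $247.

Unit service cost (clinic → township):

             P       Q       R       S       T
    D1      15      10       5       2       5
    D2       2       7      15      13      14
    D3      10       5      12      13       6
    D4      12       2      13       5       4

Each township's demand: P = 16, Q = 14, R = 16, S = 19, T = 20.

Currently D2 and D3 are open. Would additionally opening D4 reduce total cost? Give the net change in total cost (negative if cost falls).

No — net change +13 (cost rises by 13).

Current service cost with {D2, D3}: 661.
Adding D4: each township re-picks its cheapest; new service cost 427, saving 234.
Extra fixed cost: 247. Net change = 247 − 234 = 13.
(Totals: 979 → 992.)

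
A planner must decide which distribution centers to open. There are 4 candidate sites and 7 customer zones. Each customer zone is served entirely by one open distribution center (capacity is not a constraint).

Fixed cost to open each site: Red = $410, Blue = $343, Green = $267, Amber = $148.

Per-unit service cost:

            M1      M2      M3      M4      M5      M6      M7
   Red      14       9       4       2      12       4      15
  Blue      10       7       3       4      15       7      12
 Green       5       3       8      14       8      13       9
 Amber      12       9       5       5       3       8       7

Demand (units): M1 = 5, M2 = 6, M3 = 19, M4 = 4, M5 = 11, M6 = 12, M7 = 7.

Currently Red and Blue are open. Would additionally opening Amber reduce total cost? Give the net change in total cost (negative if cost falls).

No — net change +14 (cost rises by 14).

Current service cost with {Red, Blue}: 421.
Adding Amber: each customer zone re-picks its cheapest; new service cost 287, saving 134.
Extra fixed cost: 148. Net change = 148 − 134 = 14.
(Totals: 1174 → 1188.)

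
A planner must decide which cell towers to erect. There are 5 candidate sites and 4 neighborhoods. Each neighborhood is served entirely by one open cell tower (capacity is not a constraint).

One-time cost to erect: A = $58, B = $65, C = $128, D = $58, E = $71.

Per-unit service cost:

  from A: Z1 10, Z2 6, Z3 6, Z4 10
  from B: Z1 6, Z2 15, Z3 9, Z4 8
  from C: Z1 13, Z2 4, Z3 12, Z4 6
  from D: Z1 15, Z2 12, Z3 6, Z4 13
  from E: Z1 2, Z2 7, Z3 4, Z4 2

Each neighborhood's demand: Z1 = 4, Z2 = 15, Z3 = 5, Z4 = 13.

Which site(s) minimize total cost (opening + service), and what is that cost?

For any fixed open set, each neighborhood goes to its cheapest open site; total = fixed + service.
{E}: Z1→E 2·4=8, Z2→E 7·15=105, Z3→E 4·5=20, Z4→E 2·13=26. Service 159; fixed 71; total 230.
{A, E}: service 144 + fixed 129 = 273
{D, E}: service 159 + fixed 129 = 288
{A, B, C, D, E}: service 114 + fixed 380 = 494
No other subset beats 230.

Open E only; minimum total cost 230.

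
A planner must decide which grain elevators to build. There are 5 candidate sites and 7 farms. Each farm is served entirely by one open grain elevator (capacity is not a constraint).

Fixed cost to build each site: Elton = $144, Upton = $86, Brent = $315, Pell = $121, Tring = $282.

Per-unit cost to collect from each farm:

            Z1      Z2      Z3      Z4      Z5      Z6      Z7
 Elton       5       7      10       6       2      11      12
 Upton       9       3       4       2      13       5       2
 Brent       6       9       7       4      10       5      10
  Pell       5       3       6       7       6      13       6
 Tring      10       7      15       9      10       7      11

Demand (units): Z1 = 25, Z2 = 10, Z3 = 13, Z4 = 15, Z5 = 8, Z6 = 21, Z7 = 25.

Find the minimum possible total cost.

For any fixed open set, each farm goes to its cheapest open site; total = fixed + service.
{Elton, Upton}: Z1→Elton 5·25=125, Z2→Upton 3·10=30, Z3→Upton 4·13=52, Z4→Upton 2·15=30, Z5→Elton 2·8=16, Z6→Upton 5·21=105, Z7→Upton 2·25=50. Service 408; fixed 230; total 638.
{Upton, Pell}: Z1→Pell 5·25=125, Z2→Upton 3·10=30, Z3→Upton 4·13=52, Z4→Upton 2·15=30, Z5→Pell 6·8=48, Z6→Upton 5·21=105, Z7→Upton 2·25=50. Service 440; fixed 207; total 647.
{Upton}: Z1→Upton 9·25=225, Z2→Upton 3·10=30, Z3→Upton 4·13=52, Z4→Upton 2·15=30, Z5→Upton 13·8=104, Z6→Upton 5·21=105, Z7→Upton 2·25=50. Service 596; fixed 86; total 682.
{Elton, Upton, Brent, Pell, Tring}: service 408 + fixed 948 = 1356
No other subset beats 638.

Minimum total cost: 638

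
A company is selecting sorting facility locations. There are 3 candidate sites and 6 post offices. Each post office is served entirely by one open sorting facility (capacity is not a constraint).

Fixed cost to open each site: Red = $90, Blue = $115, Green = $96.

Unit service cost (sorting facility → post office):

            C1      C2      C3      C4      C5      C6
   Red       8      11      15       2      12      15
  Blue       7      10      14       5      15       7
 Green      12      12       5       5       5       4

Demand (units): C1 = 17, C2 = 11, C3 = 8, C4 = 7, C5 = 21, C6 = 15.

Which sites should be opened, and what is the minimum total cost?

For any fixed open set, each post office goes to its cheapest open site; total = fixed + service.
{Red, Green}: C1→Red 8·17=136, C2→Red 11·11=121, C3→Green 5·8=40, C4→Red 2·7=14, C5→Green 5·21=105, C6→Green 4·15=60. Service 476; fixed 186; total 662.
{Green}: service 576 + fixed 96 = 672
{Blue, Green}: C1→Blue 7·17=119, C2→Blue 10·11=110, C3→Green 5·8=40, C4→Blue 5·7=35, C5→Green 5·21=105, C6→Green 4·15=60. Service 469; fixed 211; total 680.
{Red, Blue, Green}: C1→Blue 7·17=119, C2→Blue 10·11=110, C3→Green 5·8=40, C4→Red 2·7=14, C5→Green 5·21=105, C6→Green 4·15=60. Service 448; fixed 301; total 749.
No other subset beats 662.

Open Red and Green; minimum total cost 662.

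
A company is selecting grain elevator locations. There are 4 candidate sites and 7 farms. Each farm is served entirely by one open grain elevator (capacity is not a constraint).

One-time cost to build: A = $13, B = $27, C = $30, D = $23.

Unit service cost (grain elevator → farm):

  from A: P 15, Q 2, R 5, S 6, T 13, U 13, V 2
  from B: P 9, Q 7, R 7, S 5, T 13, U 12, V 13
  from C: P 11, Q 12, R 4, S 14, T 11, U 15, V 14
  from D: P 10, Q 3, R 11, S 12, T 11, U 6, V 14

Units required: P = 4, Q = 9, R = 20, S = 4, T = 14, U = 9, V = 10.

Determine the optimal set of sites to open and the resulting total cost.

For any fixed open set, each farm goes to its cheapest open site; total = fixed + service.
{A, D}: P→D 10·4=40, Q→A 2·9=18, R→A 5·20=100, S→A 6·4=24, T→D 11·14=154, U→D 6·9=54, V→A 2·10=20. Service 410; fixed 36; total 446.
{A, C, D}: service 390 + fixed 66 = 456
{A, B, D}: service 402 + fixed 63 = 465
{A, B, C, D}: service 382 + fixed 93 = 475
No other subset beats 446.

Open A and D; minimum total cost 446.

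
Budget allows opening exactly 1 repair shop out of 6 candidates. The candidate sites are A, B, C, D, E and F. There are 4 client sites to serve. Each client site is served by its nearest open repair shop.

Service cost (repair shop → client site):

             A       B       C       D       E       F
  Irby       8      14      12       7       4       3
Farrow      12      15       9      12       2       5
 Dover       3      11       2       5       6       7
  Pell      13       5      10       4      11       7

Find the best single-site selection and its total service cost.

Choose F only; total service cost 22.

With exactly 1 open, each client site uses its cheapest among the chosen.
{F}: Irby→F 3, Farrow→F 5, Dover→F 7, Pell→F 7. Service cost 22.
{E}: service cost 23
{D}: service cost 28
Among all 6 size-1 choices, {F} is lowest.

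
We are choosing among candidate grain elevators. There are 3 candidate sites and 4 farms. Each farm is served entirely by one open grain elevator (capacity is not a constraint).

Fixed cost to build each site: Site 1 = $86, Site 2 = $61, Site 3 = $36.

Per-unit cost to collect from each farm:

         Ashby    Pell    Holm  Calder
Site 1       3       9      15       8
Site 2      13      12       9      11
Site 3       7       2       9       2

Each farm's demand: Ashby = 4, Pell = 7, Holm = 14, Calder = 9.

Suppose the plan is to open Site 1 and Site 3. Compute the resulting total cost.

Total cost: 292

Each farm is assigned to its cheapest site among the open ones.
{Site 1, Site 3}: Ashby→Site 1 3·4=12, Pell→Site 3 2·7=14, Holm→Site 3 9·14=126, Calder→Site 3 2·9=18. Service 170; fixed 122; total 292.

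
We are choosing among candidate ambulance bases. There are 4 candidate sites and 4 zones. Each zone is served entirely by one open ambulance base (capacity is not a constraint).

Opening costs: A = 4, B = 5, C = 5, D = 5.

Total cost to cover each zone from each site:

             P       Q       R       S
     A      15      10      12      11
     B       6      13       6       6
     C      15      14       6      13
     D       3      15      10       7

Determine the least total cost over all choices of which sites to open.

For any fixed open set, each zone goes to its cheapest open site; total = fixed + service.
{B}: P→B 6, Q→B 13, R→B 6, S→B 6. Service 31; fixed 5; total 36.
{A, B}: service 28 + fixed 9 = 37
{B, D}: service 28 + fixed 10 = 38
{A, B, C, D}: service 25 + fixed 19 = 44
No other subset beats 36.

Minimum total cost: 36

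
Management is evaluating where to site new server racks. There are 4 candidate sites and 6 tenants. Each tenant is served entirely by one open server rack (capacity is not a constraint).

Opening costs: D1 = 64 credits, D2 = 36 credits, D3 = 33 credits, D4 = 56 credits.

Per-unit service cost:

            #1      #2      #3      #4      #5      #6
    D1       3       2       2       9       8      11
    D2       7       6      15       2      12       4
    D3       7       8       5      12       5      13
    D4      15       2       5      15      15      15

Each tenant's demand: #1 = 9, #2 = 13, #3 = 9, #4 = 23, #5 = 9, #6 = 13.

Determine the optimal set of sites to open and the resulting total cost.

For any fixed open set, each tenant goes to its cheapest open site; total = fixed + service.
{D1, D2}: #1→D1 3·9=27, #2→D1 2·13=26, #3→D1 2·9=18, #4→D2 2·23=46, #5→D1 8·9=72, #6→D2 4·13=52. Service 241; fixed 100; total 341.
{D1, D2, D3}: service 214 + fixed 133 = 347
{D1, D2, D4}: service 241 + fixed 156 = 397
{D1, D2, D3, D4}: service 214 + fixed 189 = 403
(All 15 nonempty subsets were checked; D1 and D2 is lowest.)

Open D1 and D2; minimum total cost 341.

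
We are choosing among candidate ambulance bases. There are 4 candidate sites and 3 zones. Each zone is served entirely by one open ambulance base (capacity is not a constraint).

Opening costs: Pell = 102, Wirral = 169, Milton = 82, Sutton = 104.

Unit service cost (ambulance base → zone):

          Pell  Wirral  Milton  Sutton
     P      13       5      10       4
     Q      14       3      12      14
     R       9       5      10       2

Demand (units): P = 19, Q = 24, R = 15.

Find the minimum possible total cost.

For any fixed open set, each zone goes to its cheapest open site; total = fixed + service.
{Wirral}: P→Wirral 5·19=95, Q→Wirral 3·24=72, R→Wirral 5·15=75. Service 242; fixed 169; total 411.
{Wirral, Sutton}: P→Sutton 4·19=76, Q→Wirral 3·24=72, R→Sutton 2·15=30. Service 178; fixed 273; total 451.
{Wirral, Milton}: service 242 + fixed 251 = 493
{Pell, Wirral, Milton, Sutton}: service 178 + fixed 457 = 635
No other subset beats 411.

Minimum total cost: 411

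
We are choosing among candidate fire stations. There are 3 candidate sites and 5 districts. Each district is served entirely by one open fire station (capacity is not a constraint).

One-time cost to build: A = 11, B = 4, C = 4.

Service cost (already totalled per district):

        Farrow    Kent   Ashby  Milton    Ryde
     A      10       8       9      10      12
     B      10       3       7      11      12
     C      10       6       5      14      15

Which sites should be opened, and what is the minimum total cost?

Open B only; minimum total cost 47.

For any fixed open set, each district goes to its cheapest open site; total = fixed + service.
{B}: Farrow→B 10, Kent→B 3, Ashby→B 7, Milton→B 11, Ryde→B 12. Service 43; fixed 4; total 47.
{B, C}: service 41 + fixed 8 = 49
{C}: service 50 + fixed 4 = 54
{A, B, C}: service 40 + fixed 19 = 59
No other subset beats 47.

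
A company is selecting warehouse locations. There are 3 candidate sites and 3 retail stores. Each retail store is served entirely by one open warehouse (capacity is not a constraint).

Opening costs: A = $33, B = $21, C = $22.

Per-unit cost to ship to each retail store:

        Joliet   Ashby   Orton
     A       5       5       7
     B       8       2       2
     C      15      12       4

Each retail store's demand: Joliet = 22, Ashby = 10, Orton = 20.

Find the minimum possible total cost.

For any fixed open set, each retail store goes to its cheapest open site; total = fixed + service.
{A, B}: Joliet→A 5·22=110, Ashby→B 2·10=20, Orton→B 2·20=40. Service 170; fixed 54; total 224.
{A, B, C}: Joliet→A 5·22=110, Ashby→B 2·10=20, Orton→B 2·20=40. Service 170; fixed 76; total 246.
{B}: Joliet→B 8·22=176, Ashby→B 2·10=20, Orton→B 2·20=40. Service 236; fixed 21; total 257.
No other subset beats 224.

Minimum total cost: 224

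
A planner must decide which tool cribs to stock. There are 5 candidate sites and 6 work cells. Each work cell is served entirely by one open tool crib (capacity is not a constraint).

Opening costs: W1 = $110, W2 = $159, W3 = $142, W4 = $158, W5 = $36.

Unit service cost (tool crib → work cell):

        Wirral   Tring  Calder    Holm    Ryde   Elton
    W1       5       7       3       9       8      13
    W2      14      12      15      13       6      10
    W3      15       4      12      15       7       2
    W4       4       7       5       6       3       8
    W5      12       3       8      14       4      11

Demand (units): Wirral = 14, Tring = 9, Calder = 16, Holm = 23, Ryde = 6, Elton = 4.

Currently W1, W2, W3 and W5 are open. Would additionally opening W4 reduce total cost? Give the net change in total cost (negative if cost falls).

Current service cost with {W1, W2, W3, W5}: 384.
Adding W4: each work cell re-picks its cheapest; new service cost 295, saving 89.
Extra fixed cost: 158. Net change = 158 − 89 = 69.
(Totals: 831 → 900.)

No — net change +69 (cost rises by 69).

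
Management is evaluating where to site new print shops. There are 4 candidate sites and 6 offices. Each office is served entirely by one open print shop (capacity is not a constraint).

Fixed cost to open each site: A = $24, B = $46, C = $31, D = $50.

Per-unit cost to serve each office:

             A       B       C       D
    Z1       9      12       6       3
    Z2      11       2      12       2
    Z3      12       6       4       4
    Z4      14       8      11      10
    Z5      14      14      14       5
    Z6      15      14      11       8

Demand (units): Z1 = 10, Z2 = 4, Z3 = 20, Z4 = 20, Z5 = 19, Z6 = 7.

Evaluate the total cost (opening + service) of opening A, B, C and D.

Each office is assigned to its cheapest site among the open ones.
{A, B, C, D}: Z1→D 3·10=30, Z2→B 2·4=8, Z3→C 4·20=80, Z4→B 8·20=160, Z5→D 5·19=95, Z6→D 8·7=56. Service 429; fixed 151; total 580.

Total cost: 580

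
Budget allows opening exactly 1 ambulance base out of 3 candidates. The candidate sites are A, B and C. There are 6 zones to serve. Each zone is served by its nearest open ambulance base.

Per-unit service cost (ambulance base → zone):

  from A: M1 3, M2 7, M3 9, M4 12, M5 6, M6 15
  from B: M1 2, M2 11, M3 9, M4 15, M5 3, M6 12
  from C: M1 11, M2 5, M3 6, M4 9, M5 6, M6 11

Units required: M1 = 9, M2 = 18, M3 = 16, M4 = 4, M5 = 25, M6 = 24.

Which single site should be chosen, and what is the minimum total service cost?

Choose C only; total service cost 735.

With exactly 1 open, each zone uses its cheapest among the chosen.
{C}: M1→C 11·9=99, M2→C 5·18=90, M3→C 6·16=96, M4→C 9·4=36, M5→C 6·25=150, M6→C 11·24=264. Service cost 735.
{B}: service cost 783
{A}: service cost 855
Among all 3 size-1 choices, {C} is lowest.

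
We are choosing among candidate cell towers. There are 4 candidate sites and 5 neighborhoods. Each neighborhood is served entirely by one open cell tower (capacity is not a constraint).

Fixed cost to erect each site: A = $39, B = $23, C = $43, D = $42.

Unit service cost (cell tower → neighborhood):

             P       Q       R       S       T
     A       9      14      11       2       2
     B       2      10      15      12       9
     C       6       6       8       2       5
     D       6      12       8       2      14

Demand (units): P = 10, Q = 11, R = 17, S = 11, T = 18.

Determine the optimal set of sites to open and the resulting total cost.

For any fixed open set, each neighborhood goes to its cheapest open site; total = fixed + service.
{A, B, C}: P→B 2·10=20, Q→C 6·11=66, R→C 8·17=136, S→A 2·11=22, T→A 2·18=36. Service 280; fixed 105; total 385.
{B, C}: service 334 + fixed 66 = 400
{A, C}: service 320 + fixed 82 = 402
{A, B, C, D}: P→B 2·10=20, Q→C 6·11=66, R→C 8·17=136, S→A 2·11=22, T→A 2·18=36. Service 280; fixed 147; total 427.
No other subset beats 385.

Open A, B and C; minimum total cost 385.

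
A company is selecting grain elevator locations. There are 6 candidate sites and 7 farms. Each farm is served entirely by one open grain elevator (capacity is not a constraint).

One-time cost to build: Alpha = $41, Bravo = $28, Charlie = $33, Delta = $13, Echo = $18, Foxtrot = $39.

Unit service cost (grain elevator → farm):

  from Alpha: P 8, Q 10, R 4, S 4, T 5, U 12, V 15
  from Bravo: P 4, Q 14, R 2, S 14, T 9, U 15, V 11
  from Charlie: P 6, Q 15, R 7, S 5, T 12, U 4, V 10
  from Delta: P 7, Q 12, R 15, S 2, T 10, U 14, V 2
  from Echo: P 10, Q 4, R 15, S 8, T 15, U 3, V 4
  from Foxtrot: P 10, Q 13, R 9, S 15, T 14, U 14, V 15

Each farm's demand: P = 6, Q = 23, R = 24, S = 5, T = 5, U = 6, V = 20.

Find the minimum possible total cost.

For any fixed open set, each farm goes to its cheapest open site; total = fixed + service.
{Bravo, Delta, Echo}: P→Bravo 4·6=24, Q→Echo 4·23=92, R→Bravo 2·24=48, S→Delta 2·5=10, T→Bravo 9·5=45, U→Echo 3·6=18, V→Delta 2·20=40. Service 277; fixed 59; total 336.
{Alpha, Bravo, Delta, Echo}: service 257 + fixed 100 = 357
{Bravo, Charlie, Delta, Echo}: service 277 + fixed 92 = 369
{Alpha, Bravo, Charlie, Delta, Echo, Foxtrot}: P→Bravo 4·6=24, Q→Echo 4·23=92, R→Bravo 2·24=48, S→Delta 2·5=10, T→Alpha 5·5=25, U→Echo 3·6=18, V→Delta 2·20=40. Service 257; fixed 172; total 429.
No other subset beats 336.

Minimum total cost: 336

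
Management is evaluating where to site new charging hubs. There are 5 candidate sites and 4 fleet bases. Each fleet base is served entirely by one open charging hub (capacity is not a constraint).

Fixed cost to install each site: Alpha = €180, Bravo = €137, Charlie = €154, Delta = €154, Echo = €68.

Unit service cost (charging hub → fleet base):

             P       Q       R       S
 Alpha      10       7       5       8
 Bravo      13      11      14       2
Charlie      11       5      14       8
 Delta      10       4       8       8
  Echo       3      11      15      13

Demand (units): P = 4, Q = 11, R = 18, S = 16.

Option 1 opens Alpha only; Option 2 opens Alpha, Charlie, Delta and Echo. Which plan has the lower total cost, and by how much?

Option 1 is cheaper by 315.

Option 1: {Alpha}: P→Alpha 10·4=40, Q→Alpha 7·11=77, R→Alpha 5·18=90, S→Alpha 8·16=128. Service 335; fixed 180; total 515.
Option 2: {Alpha, Charlie, Delta, Echo}: P→Echo 3·4=12, Q→Delta 4·11=44, R→Alpha 5·18=90, S→Alpha 8·16=128. Service 274; fixed 556; total 830.
Difference: |515 − 830| = 315.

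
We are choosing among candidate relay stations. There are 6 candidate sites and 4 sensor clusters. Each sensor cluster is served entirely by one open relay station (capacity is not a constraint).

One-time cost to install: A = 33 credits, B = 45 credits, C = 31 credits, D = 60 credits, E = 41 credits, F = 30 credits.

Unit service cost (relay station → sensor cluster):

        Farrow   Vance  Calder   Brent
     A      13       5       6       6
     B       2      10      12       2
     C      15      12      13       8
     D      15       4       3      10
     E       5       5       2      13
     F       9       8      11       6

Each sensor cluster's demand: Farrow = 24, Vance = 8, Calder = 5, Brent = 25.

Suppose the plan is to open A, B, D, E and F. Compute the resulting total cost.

Total cost: 349

Each sensor cluster is assigned to its cheapest site among the open ones.
{A, B, D, E, F}: Farrow→B 2·24=48, Vance→D 4·8=32, Calder→E 2·5=10, Brent→B 2·25=50. Service 140; fixed 209; total 349.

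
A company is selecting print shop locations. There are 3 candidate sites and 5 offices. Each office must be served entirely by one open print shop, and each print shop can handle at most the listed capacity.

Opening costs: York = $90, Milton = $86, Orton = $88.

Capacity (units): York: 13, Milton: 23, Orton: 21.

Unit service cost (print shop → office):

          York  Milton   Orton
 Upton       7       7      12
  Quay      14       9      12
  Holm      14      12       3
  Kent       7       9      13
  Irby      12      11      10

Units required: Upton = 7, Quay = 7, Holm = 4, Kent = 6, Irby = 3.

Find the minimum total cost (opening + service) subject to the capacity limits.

Open {Milton, Orton}: Upton→Milton 7·7=49, Quay→Milton 9·7=63, Holm→Orton 3·4=12, Kent→Milton 9·6=54, Irby→Orton 10·3=30.
Loads: Milton carries 20/23, Orton carries 7/21. Service 208; fixed 174; total 382.
Next best feasible plan costs 385.

Minimum total cost: 382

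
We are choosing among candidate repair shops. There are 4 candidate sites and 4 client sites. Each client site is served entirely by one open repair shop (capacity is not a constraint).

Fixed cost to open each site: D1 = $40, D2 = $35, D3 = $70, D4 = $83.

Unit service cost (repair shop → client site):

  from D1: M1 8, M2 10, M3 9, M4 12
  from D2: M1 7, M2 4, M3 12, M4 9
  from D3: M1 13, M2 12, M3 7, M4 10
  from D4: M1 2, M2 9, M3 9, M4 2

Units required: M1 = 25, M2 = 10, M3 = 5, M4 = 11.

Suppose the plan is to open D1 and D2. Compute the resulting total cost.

Total cost: 434

Each client site is assigned to its cheapest site among the open ones.
{D1, D2}: M1→D2 7·25=175, M2→D2 4·10=40, M3→D1 9·5=45, M4→D2 9·11=99. Service 359; fixed 75; total 434.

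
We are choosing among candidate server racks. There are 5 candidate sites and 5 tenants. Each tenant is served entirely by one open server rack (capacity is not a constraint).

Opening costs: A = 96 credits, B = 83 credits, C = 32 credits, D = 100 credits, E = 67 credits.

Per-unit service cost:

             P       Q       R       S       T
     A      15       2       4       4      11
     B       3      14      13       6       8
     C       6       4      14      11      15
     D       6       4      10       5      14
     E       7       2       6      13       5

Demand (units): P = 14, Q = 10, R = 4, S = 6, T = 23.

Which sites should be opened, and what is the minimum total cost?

Open B and E; minimum total cost 387.

For any fixed open set, each tenant goes to its cheapest open site; total = fixed + service.
{B, E}: P→B 3·14=42, Q→E 2·10=20, R→E 6·4=24, S→B 6·6=36, T→E 5·23=115. Service 237; fixed 150; total 387.
{E}: service 335 + fixed 67 = 402
{C, E}: service 309 + fixed 99 = 408
{A, B, C, D, E}: P→B 3·14=42, Q→A 2·10=20, R→A 4·4=16, S→A 4·6=24, T→E 5·23=115. Service 217; fixed 378; total 595.
No other subset beats 387.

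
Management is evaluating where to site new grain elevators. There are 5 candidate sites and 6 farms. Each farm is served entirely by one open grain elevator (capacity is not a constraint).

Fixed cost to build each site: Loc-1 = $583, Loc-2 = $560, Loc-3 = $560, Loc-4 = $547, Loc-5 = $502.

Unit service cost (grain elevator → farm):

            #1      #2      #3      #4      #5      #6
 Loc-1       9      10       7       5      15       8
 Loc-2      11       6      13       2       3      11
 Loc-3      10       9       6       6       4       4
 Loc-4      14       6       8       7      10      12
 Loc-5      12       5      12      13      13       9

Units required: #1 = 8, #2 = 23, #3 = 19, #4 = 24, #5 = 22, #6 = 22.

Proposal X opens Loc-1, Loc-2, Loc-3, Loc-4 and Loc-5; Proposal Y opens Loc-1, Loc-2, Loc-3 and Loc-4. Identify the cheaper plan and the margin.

Proposal Y is cheaper by 479.

Proposal X: {Loc-1, Loc-2, Loc-3, Loc-4, Loc-5}: #1→Loc-1 9·8=72, #2→Loc-5 5·23=115, #3→Loc-3 6·19=114, #4→Loc-2 2·24=48, #5→Loc-2 3·22=66, #6→Loc-3 4·22=88. Service 503; fixed 2752; total 3255.
Proposal Y: {Loc-1, Loc-2, Loc-3, Loc-4}: #1→Loc-1 9·8=72, #2→Loc-2 6·23=138, #3→Loc-3 6·19=114, #4→Loc-2 2·24=48, #5→Loc-2 3·22=66, #6→Loc-3 4·22=88. Service 526; fixed 2250; total 2776.
Difference: |3255 − 2776| = 479.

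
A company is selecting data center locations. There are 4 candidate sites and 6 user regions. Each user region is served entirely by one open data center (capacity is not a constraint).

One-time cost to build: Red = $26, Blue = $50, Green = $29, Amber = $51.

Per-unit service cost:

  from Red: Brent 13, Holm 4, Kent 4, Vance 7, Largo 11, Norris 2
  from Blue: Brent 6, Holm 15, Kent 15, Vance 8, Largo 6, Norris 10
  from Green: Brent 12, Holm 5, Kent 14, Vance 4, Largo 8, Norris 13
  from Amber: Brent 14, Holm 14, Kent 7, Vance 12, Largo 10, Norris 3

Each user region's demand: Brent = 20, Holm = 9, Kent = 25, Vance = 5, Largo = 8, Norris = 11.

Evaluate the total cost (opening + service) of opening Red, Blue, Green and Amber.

Total cost: 502

Each user region is assigned to its cheapest site among the open ones.
{Red, Blue, Green, Amber}: Brent→Blue 6·20=120, Holm→Red 4·9=36, Kent→Red 4·25=100, Vance→Green 4·5=20, Largo→Blue 6·8=48, Norris→Red 2·11=22. Service 346; fixed 156; total 502.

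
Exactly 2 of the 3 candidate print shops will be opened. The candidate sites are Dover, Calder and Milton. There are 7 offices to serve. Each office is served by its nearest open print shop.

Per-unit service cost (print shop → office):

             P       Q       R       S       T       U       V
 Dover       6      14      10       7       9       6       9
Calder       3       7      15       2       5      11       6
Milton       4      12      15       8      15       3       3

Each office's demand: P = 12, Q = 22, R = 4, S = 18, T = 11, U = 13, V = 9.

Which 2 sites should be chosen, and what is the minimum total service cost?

With exactly 2 open, each office uses its cheapest among the chosen.
{Calder, Milton}: P→Calder 3·12=36, Q→Calder 7·22=154, R→Calder 15·4=60, S→Calder 2·18=36, T→Calder 5·11=55, U→Milton 3·13=39, V→Milton 3·9=27. Service cost 407.
{Dover, Calder}: service cost 453
{Dover, Milton}: service cost 643
Among all 3 size-2 choices, {Calder, Milton} is lowest.

Choose Calder and Milton; total service cost 407.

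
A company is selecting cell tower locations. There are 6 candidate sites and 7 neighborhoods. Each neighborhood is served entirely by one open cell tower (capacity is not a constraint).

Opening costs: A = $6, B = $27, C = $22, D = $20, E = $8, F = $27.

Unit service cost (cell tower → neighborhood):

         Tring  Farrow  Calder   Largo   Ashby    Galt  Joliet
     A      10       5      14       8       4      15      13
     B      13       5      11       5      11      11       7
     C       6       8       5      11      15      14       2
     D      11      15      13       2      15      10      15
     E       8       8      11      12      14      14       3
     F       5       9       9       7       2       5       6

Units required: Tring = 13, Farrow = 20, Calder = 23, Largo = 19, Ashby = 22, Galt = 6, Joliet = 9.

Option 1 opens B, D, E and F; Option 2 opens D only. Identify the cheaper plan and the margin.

Option 1 is cheaper by 732.

Option 1: {B, D, E, F}: Tring→F 5·13=65, Farrow→B 5·20=100, Calder→F 9·23=207, Largo→D 2·19=38, Ashby→F 2·22=44, Galt→F 5·6=30, Joliet→E 3·9=27. Service 511; fixed 82; total 593.
Option 2: {D}: Tring→D 11·13=143, Farrow→D 15·20=300, Calder→D 13·23=299, Largo→D 2·19=38, Ashby→D 15·22=330, Galt→D 10·6=60, Joliet→D 15·9=135. Service 1305; fixed 20; total 1325.
Difference: |593 − 1325| = 732.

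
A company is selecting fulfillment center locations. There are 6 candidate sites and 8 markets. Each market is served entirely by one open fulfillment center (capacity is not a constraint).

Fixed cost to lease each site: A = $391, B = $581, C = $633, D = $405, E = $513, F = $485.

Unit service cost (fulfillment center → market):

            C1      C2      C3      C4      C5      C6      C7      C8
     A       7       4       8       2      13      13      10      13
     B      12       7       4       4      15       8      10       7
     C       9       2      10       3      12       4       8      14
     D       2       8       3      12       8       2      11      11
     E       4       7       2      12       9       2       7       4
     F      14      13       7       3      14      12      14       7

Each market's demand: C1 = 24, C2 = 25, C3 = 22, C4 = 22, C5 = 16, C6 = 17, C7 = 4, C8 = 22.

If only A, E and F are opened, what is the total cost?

Each market is assigned to its cheapest site among the open ones.
{A, E, F}: C1→E 4·24=96, C2→A 4·25=100, C3→E 2·22=44, C4→A 2·22=44, C5→E 9·16=144, C6→E 2·17=34, C7→E 7·4=28, C8→E 4·22=88. Service 578; fixed 1389; total 1967.

Total cost: 1967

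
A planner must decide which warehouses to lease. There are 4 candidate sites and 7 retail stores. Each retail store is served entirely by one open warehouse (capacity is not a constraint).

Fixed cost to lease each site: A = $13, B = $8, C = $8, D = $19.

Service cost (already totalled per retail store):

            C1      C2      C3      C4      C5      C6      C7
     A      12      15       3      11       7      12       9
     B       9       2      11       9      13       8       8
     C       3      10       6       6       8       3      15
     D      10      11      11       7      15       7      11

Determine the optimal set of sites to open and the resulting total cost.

Open B and C; minimum total cost 52.

For any fixed open set, each retail store goes to its cheapest open site; total = fixed + service.
{B, C}: C1→C 3, C2→B 2, C3→C 6, C4→C 6, C5→C 8, C6→C 3, C7→B 8. Service 36; fixed 16; total 52.
{C}: service 51 + fixed 8 = 59
{A, B, C}: service 32 + fixed 29 = 61
{A, B, C, D}: C1→C 3, C2→B 2, C3→A 3, C4→C 6, C5→A 7, C6→C 3, C7→B 8. Service 32; fixed 48; total 80.
(All 15 nonempty subsets were checked; B and C is lowest.)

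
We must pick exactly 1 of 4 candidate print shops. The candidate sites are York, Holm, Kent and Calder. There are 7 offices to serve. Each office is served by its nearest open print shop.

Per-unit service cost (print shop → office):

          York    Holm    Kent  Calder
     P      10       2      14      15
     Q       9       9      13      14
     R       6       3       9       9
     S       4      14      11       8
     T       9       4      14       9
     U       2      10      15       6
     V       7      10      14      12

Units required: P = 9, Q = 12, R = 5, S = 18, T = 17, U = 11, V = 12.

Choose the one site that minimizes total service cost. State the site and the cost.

Choose York only; total service cost 559.

With exactly 1 open, each office uses its cheapest among the chosen.
{York}: P→York 10·9=90, Q→York 9·12=108, R→York 6·5=30, S→York 4·18=72, T→York 9·17=153, U→York 2·11=22, V→York 7·12=84. Service cost 559.
{Holm}: service cost 691
{Calder}: service cost 855
Among all 4 size-1 choices, {York} is lowest.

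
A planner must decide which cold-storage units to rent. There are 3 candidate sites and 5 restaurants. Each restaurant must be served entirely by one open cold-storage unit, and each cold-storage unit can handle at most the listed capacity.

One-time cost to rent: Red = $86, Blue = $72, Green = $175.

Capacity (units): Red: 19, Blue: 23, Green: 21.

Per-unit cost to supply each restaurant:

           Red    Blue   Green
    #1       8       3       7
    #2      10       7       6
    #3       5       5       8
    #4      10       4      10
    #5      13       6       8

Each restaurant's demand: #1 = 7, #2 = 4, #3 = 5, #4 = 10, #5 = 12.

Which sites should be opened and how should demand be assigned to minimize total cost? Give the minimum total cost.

Minimum total cost: 391

Open {Red, Blue}: #1→Red 8·7=56, #2→Red 10·4=40, #3→Red 5·5=25, #4→Blue 4·10=40, #5→Blue 6·12=72.
Loads: Red carries 16/19, Blue carries 22/23. Service 233; fixed 158; total 391.
Next best feasible plan costs 404.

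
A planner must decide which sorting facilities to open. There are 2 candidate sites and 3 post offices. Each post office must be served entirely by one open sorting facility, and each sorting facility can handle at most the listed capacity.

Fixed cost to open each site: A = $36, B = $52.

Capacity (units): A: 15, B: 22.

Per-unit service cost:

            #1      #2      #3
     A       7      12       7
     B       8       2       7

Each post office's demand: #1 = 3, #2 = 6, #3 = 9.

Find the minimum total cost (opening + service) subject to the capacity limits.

Minimum total cost: 151

Open {B}: #1→B 8·3=24, #2→B 2·6=12, #3→B 7·9=63.
Loads: B carries 18/22. Service 99; fixed 52; total 151.
Next best feasible plan costs 184.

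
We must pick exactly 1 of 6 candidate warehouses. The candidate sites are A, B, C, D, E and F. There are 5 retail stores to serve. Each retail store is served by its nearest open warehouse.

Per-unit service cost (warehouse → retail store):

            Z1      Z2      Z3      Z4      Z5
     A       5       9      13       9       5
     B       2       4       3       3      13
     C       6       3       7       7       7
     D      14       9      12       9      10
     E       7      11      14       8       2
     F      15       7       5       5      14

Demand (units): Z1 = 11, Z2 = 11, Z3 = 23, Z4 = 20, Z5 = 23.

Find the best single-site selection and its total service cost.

Choose B only; total service cost 494.

With exactly 1 open, each retail store uses its cheapest among the chosen.
{B}: Z1→B 2·11=22, Z2→B 4·11=44, Z3→B 3·23=69, Z4→B 3·20=60, Z5→B 13·23=299. Service cost 494.
{C}: service cost 561
{E}: service cost 726
Among all 6 size-1 choices, {B} is lowest.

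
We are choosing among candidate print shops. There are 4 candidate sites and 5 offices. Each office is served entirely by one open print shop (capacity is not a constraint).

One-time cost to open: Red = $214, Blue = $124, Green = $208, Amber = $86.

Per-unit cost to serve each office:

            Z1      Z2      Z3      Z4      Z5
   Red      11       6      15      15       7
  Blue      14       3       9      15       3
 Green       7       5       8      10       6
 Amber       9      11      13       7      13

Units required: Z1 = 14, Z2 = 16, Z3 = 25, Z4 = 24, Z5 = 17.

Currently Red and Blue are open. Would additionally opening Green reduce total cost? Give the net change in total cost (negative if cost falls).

No — net change +7 (cost rises by 7).

Current service cost with {Red, Blue}: 838.
Adding Green: each office re-picks its cheapest; new service cost 637, saving 201.
Extra fixed cost: 208. Net change = 208 − 201 = 7.
(Totals: 1176 → 1183.)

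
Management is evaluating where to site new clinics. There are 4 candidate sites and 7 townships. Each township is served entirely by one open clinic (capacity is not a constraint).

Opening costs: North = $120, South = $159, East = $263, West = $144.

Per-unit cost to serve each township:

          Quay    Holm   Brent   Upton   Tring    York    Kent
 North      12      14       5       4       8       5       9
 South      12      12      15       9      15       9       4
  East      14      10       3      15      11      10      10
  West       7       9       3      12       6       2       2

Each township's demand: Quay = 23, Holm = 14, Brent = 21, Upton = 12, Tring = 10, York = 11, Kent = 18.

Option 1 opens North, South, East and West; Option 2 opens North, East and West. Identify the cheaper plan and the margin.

Option 1: {North, South, East, West}: Quay→West 7·23=161, Holm→West 9·14=126, Brent→East 3·21=63, Upton→North 4·12=48, Tring→West 6·10=60, York→West 2·11=22, Kent→West 2·18=36. Service 516; fixed 686; total 1202.
Option 2: {North, East, West}: Quay→West 7·23=161, Holm→West 9·14=126, Brent→East 3·21=63, Upton→North 4·12=48, Tring→West 6·10=60, York→West 2·11=22, Kent→West 2·18=36. Service 516; fixed 527; total 1043.
Difference: |1202 − 1043| = 159.

Option 2 is cheaper by 159.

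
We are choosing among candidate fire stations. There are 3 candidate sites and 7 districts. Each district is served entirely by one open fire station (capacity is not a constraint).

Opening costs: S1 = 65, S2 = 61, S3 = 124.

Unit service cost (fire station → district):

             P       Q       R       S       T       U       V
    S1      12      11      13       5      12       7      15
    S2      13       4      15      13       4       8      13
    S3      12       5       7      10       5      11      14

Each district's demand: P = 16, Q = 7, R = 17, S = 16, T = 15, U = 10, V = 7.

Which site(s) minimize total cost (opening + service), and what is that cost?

For any fixed open set, each district goes to its cheapest open site; total = fixed + service.
{S1, S3}: P→S1 12·16=192, Q→S3 5·7=35, R→S3 7·17=119, S→S1 5·16=80, T→S3 5·15=75, U→S1 7·10=70, V→S3 14·7=98. Service 669; fixed 189; total 858.
{S1, S2}: P→S1 12·16=192, Q→S2 4·7=28, R→S1 13·17=221, S→S1 5·16=80, T→S2 4·15=60, U→S1 7·10=70, V→S2 13·7=91. Service 742; fixed 126; total 868.
{S1, S2, S3}: P→S1 12·16=192, Q→S2 4·7=28, R→S3 7·17=119, S→S1 5·16=80, T→S2 4·15=60, U→S1 7·10=70, V→S2 13·7=91. Service 640; fixed 250; total 890.
{S2}: P→S2 13·16=208, Q→S2 4·7=28, R→S2 15·17=255, S→S2 13·16=208, T→S2 4·15=60, U→S2 8·10=80, V→S2 13·7=91. Service 930; fixed 61; total 991.
No other subset beats 858.

Open S1 and S3; minimum total cost 858.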